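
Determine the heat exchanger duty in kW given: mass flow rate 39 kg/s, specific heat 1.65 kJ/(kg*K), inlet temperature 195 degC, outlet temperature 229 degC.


Q = m_dot * cp * delta_T
delta_T = 229 - 195 = 34 K
Q = 39 * 1.65 * 34
= 64.35 * 34
= 2187.9 kW

2187.9 kW


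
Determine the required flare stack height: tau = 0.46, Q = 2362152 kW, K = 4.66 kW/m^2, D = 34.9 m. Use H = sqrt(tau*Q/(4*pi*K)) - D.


tau*Q/(4*pi*K) = 0.46 * 2362152 / (4 * pi * 4.66) = 18555.4
sqrt(18555.4) = 136.218
H = 136.218 - 34.9 = 101.3

101.3 m


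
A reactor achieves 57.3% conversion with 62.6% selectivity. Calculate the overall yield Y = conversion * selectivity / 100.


Overall yield = conversion (%) * selectivity (%) / 100
Conversion = 57.3%, Selectivity = 62.6%
Y = 57.3 * 62.6 / 100
= 35.8698 %

35.8698 %


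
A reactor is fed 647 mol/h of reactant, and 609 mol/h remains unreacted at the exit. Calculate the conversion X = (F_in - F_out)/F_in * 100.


X = (F_in - F_out) / F_in * 100
Moles reacted = 647 - 609 = 38
X = 38 / 647 * 100
= 0.05873 * 100
= 5.873 %

5.873 %


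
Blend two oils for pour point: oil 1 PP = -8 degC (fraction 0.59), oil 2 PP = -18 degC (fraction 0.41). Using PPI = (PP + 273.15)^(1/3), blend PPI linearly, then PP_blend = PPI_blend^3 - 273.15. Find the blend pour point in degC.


PPI_1 = (-8 + 273.15)^(1/3) = 6.42437
PPI_2 = (-18 + 273.15)^(1/3) = 6.342569
PPI_blend = 0.59 * 6.42437 + 0.41 * 6.342569 = 6.390832
PP_blend = 6.390832^3 - 273.15 = 261.019 - 273.15 = -12.13

-12.13 degC


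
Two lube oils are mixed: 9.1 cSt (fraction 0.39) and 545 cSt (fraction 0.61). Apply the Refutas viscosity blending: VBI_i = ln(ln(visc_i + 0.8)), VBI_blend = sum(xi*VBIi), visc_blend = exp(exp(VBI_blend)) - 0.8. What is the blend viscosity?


Refutas method: VBN_i = 14.534*ln(ln(visc_i + 0.8)) + 10.975, blended linearly by mass fraction; since VBN is linear in VBI_i = ln(ln(visc_i + 0.8)) and the fractions sum to 1, blend VBI directly: visc = exp(exp(VBI_blend)) - 0.8
VBI_1 = ln(ln(9.1 + 0.8)) = 0.829658
VBI_2 = ln(ln(545 + 0.8)) = 1.84091
VBI_blend = 0.39 * 0.829658 + 0.61 * 1.84091 = 1.44652
visc_blend = exp(exp(1.44652)) - 0.8 = 69.19

69.19 cSt


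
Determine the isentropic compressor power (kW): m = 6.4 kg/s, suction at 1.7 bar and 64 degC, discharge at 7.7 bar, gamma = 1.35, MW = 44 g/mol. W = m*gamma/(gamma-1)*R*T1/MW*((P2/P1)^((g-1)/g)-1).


Isentropic work: W = m*(gamma/(gamma-1))*(R*T1/MW)*((P2/P1)^((gamma-1)/gamma) - 1)
T1 = 64 + 273.15 = 337.15 K
Pressure ratio = 7.7 / 1.7 = 4.52941
Exponent = (1.35 - 1)/1.35 = 0.259259
(P2/P1)^exp - 1 = 4.52941^0.259259 - 1 = 0.479397
W = 6.4 * 1.35 / 0.35 * 8.314 * 337.15 / 44 * 0.479397 = 753.9

753.9 kW


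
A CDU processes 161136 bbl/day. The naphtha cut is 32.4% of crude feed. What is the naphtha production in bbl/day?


Crude throughput = 161136 bbl/day
Fraction yield = 32.4%
yield = throughput * fraction / 100
yield = 161136 * 32.4 / 100 = 52208.064

52208.064 bbl/day


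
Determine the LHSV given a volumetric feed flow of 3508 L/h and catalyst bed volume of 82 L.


LHSV = volumetric feed rate / catalyst volume
= 3508 L/h / 82 L
= 42.78 h^-1

42.78 h^-1


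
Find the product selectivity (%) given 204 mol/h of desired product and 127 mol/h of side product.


Selectivity = desired / (desired + undesired) * 100
Total products = 204 + 127 = 331 mol/h
S = 204 / 331 * 100
= 0.6163 * 100
= 61.63 %

61.63 %


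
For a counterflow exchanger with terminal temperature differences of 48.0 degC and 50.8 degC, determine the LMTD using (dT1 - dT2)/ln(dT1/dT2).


LMTD = (dT1 - dT2) / ln(dT1/dT2)
= (48.0 - 50.8) / ln(48.0 / 50.8) = -2.8 / -0.0566953 = 49.39

49.39 degC


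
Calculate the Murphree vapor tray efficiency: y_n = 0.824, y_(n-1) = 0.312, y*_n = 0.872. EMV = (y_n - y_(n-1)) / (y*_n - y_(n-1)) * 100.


Murphree vapor efficiency: EMV = (y_n - y_(n-1)) / (y*_n - y_(n-1)) * 100
EMV = (0.824 - 0.312) / (0.872 - 0.312) * 100 = 0.512 / 0.56 * 100 = 91.43

91.43 %


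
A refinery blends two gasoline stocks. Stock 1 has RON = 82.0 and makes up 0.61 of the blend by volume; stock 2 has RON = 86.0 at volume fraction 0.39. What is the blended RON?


Linear blending: RON_blend = sum(vi * RONi)
Contribution 1: 0.61 * 82.0 = 50.02
Contribution 2: 0.39 * 86.0 = 33.54
RON_blend = 50.02 + 33.54 = 83.56

83.56


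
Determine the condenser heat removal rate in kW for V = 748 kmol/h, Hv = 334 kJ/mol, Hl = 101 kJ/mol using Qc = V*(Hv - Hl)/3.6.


Qc = 748 * (334 - 101) / 3.6 = 748 * 233 / 3.6 = 48410

48410 kW


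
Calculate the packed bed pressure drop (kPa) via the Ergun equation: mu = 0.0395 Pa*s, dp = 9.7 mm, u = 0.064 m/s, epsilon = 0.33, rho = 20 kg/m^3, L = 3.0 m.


dp = 9.7 mm = 0.0097 m
Viscous term = 150*0.0395*0.064*(1-0.33)^2 / (0.0097^2*0.33^3) = 50342.3
Inertial term = 1.75*20*0.064^2*(1-0.33) / (0.0097*0.33^3) = 275.543
dP/L = 50342.3 + 275.543 = 50617.8 Pa/m
dP = 50617.8 * 3.0 / 1000 = 151.9 kPa

151.9 kPa


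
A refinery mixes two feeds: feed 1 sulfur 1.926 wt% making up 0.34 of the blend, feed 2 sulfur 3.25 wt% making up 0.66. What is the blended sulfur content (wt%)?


Linear sulfur blending: S_blend = x1*S1 + x2*S2
Contribution 1: 0.34 * 1.926 = 0.65484 wt%
Contribution 2: 0.66 * 3.25 = 2.145 wt%
S_blend = 0.65484 + 2.145 = 2.79984

2.79984 wt%


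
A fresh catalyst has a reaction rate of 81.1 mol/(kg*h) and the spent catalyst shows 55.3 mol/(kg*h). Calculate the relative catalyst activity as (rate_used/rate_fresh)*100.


Activity (%) = (rate_used / rate_fresh) * 100
rate_used = 55.3, rate_fresh = 81.1
= (55.3 / 81.1) * 100
= 0.6819 * 100 = 68.19

68.19 %


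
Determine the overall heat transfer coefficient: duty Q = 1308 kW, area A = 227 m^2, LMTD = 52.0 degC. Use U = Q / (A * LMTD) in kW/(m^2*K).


From Q = U*A*LMTD, U = Q / (A * LMTD)
U = 1308 / (227 * 52.0) = 1308 / 11804 = 0.1108

0.1108 kW/(m^2*K)


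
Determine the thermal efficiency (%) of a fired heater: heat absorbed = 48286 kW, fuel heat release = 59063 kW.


Furnace efficiency = Q_absorbed / Q_fuel * 100
= 48286 / 59063 * 100 = 81.75

81.75 %


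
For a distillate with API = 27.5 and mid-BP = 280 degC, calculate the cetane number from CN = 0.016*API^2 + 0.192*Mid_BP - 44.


CN = 0.016 * 27.5^2 + 0.192 * 280 - 44
CN = 12.1 + 53.76 - 44 = 21.86

21.86


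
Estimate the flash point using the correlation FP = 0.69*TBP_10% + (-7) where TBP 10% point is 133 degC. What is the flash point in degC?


FP = 0.69 * 133 + (-7) = 84.77

84.77 degC


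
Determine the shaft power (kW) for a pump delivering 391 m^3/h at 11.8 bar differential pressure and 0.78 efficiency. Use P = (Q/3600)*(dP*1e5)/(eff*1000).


Q = 391 / 3600 = 0.108611 m^3/s
P = 0.108611 * (11.8 * 1e5) / 0.78 / 1000 = 164.3

164.3 kW


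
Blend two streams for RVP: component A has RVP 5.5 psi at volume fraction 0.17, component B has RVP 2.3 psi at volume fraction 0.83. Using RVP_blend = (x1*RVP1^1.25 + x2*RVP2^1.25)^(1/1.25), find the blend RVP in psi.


Chevron index: RVP_blend = (sum xi*RVPi^1.25)^(1/1.25)
RVP^1.25 terms: 0.17 * 5.5^1.25 + 0.83 * 2.3^1.25 = 3.78279
RVP_blend = 3.78279^(1/1.25) = 2.899

2.899 psi


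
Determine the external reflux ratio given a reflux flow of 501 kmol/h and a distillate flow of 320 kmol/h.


Reflux ratio definition: R = L / D (liquid returned / distillate withdrawn)
L = 501 kmol/h, D = 320 kmol/h
R = 501 / 320 = 1.566

1.566


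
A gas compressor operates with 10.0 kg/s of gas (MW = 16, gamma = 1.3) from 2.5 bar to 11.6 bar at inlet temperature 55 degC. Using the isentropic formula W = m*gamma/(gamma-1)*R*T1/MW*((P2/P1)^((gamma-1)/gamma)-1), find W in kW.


Isentropic work: W = m*(gamma/(gamma-1))*(R*T1/MW)*((P2/P1)^((gamma-1)/gamma) - 1)
T1 = 55 + 273.15 = 328.15 K
Pressure ratio = 11.6 / 2.5 = 4.64
Exponent = (1.3 - 1)/1.3 = 0.230769
(P2/P1)^exp - 1 = 4.64^0.230769 - 1 = 0.42499
W = 10.0 * 1.3 / 0.3 * 8.314 * 328.15 / 16 * 0.42499 = 3140

3140 kW


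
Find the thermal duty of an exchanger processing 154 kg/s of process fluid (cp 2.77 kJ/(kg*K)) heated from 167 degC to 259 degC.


Q = m_dot * cp * delta_T
delta_T = 259 - 167 = 92 K
Q = 154 * 2.77 * 92
= 426.58 * 92
= 39245.36 kW

39245.36 kW


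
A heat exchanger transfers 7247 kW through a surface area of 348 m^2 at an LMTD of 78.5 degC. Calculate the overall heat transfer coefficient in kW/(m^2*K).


From Q = U*A*LMTD, U = Q / (A * LMTD)
U = 7247 / (348 * 78.5) = 7247 / 27318 = 0.2653

0.2653 kW/(m^2*K)


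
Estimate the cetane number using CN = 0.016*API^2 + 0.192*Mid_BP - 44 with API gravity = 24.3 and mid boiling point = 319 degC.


CN = 0.016 * 24.3^2 + 0.192 * 319 - 44
CN = 9.44784 + 61.248 - 44 = 26.69584

26.69584


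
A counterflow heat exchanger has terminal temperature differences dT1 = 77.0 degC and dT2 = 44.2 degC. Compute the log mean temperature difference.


LMTD = (dT1 - dT2) / ln(dT1/dT2)
= (77.0 - 44.2) / ln(77.0 / 44.2) = 32.8 / 0.555081 = 59.09

59.09 degC


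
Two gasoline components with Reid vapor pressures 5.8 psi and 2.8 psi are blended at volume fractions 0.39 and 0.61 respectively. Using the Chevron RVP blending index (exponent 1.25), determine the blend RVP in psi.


Chevron index: RVP_blend = (sum xi*RVPi^1.25)^(1/1.25)
RVP^1.25 terms: 0.39 * 5.8^1.25 + 0.61 * 2.8^1.25 = 5.71976
RVP_blend = 5.71976^(1/1.25) = 4.036

4.036 psi


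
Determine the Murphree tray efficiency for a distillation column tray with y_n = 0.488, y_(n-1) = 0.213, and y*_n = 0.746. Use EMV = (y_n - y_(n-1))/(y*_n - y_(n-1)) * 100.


Murphree vapor efficiency: EMV = (y_n - y_(n-1)) / (y*_n - y_(n-1)) * 100
EMV = (0.488 - 0.213) / (0.746 - 0.213) * 100 = 0.275 / 0.533 * 100 = 51.59

51.59 %


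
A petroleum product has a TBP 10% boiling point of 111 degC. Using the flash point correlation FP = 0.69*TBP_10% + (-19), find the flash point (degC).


FP = 0.69 * 111 + (-19) = 57.59

57.59 degC


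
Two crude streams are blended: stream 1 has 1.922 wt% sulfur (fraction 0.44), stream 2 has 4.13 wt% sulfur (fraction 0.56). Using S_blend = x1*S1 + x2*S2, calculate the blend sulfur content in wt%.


Linear sulfur blending: S_blend = x1*S1 + x2*S2
Contribution 1: 0.44 * 1.922 = 0.84568 wt%
Contribution 2: 0.56 * 4.13 = 2.3128 wt%
S_blend = 0.84568 + 2.3128 = 3.15848

3.15848 wt%


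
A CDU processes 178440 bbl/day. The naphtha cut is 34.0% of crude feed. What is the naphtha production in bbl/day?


Crude throughput = 178440 bbl/day
Fraction yield = 34.0%
yield = throughput * fraction / 100
yield = 178440 * 34.0 / 100 = 60669.6

60669.6 bbl/day


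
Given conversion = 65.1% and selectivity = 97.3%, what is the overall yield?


Overall yield = conversion (%) * selectivity (%) / 100
Conversion = 65.1%, Selectivity = 97.3%
Y = 65.1 * 97.3 / 100
= 63.3423 %

63.3423 %


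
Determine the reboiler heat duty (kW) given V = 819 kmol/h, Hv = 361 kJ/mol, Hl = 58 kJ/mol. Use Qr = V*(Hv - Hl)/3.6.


Qr = 819 * (361 - 58) / 3.6 = 819 * 303 / 3.6 = 68930

68930 kW


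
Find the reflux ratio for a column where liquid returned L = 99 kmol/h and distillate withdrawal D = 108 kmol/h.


Reflux ratio definition: R = L / D (liquid returned / distillate withdrawn)
L = 99 kmol/h, D = 108 kmol/h
R = 99 / 108 = 0.9167

0.9167


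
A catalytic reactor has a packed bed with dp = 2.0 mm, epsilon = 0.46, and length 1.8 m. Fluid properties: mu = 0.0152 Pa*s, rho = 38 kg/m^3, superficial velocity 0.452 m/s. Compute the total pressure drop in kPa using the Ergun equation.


dp = 2.0 mm = 0.002 m
Viscous term = 150*0.0152*0.452*(1-0.46)^2 / (0.002^2*0.46^3) = 771840
Inertial term = 1.75*38*0.452^2*(1-0.46) / (0.002*0.46^3) = 37686.8
dP/L = 771840 + 37686.8 = 809527 Pa/m
dP = 809527 * 1.8 / 1000 = 1457 kPa

1457 kPa


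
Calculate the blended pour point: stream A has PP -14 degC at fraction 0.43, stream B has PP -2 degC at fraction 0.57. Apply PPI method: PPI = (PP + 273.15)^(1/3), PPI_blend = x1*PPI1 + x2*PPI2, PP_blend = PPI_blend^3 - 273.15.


PPI_1 = (-14 + 273.15)^(1/3) = 6.375541
PPI_2 = (-2 + 273.15)^(1/3) = 6.472467
PPI_blend = 0.43 * 6.375541 + 0.57 * 6.472467 = 6.430789
PP_blend = 6.430789^3 - 273.15 = 265.9456 - 273.15 = -7.2

-7.2 degC


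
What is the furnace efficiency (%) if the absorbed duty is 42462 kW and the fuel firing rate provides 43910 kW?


Furnace efficiency = Q_absorbed / Q_fuel * 100
= 42462 / 43910 * 100 = 96.70

96.70 %


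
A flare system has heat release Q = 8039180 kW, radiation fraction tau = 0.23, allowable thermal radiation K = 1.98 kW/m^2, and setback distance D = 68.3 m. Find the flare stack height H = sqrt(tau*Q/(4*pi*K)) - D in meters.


tau*Q/(4*pi*K) = 0.23 * 8039180 / (4 * pi * 1.98) = 74313
sqrt(74313) = 272.604
H = 272.604 - 68.3 = 204.3

204.3 m


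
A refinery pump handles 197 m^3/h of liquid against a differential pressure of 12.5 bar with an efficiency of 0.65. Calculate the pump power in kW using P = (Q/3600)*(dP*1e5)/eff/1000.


Q = 197 / 3600 = 0.0547222 m^3/s
P = 0.0547222 * (12.5 * 1e5) / 0.65 / 1000 = 105.2

105.2 kW


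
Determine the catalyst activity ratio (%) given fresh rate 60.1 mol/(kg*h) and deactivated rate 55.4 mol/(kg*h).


Activity (%) = (rate_used / rate_fresh) * 100
rate_used = 55.4, rate_fresh = 60.1
= (55.4 / 60.1) * 100
= 0.9218 * 100 = 92.18

92.18 %


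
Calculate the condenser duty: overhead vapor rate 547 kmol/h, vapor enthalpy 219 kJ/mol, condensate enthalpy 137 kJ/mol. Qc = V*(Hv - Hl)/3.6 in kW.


Qc = 547 * (219 - 137) / 3.6 = 547 * 82 / 3.6 = 12460

12460 kW


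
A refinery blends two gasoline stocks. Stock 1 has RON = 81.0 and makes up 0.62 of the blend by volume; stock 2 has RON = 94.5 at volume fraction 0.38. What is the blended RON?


Linear blending: RON_blend = sum(vi * RONi)
Contribution 1: 0.62 * 81.0 = 50.22
Contribution 2: 0.38 * 94.5 = 35.91
RON_blend = 50.22 + 35.91 = 86.13

86.13


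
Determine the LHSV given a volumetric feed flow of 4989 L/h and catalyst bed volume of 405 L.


LHSV = volumetric feed rate / catalyst volume
= 4989 L/h / 405 L
= 12.32 h^-1

12.32 h^-1


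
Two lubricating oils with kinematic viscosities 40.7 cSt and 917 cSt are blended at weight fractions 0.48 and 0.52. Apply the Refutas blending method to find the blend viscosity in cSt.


Refutas method: VBN_i = 14.534*ln(ln(visc_i + 0.8)) + 10.975, blended linearly by mass fraction; since VBN is linear in VBI_i = ln(ln(visc_i + 0.8)) and the fractions sum to 1, blend VBI directly: visc = exp(exp(VBI_blend)) - 0.8
VBI_1 = ln(ln(40.7 + 0.8)) = 1.31525
VBI_2 = ln(ln(917 + 0.8)) = 1.92015
VBI_blend = 0.48 * 1.31525 + 0.52 * 1.92015 = 1.6298
visc_blend = exp(exp(1.6298)) - 0.8 = 163.7

163.7 cSt


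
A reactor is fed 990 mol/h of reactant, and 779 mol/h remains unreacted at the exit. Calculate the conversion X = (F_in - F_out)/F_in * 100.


X = (F_in - F_out) / F_in * 100
Moles reacted = 990 - 779 = 211
X = 211 / 990 * 100
= 0.2131 * 100
= 21.31 %

21.31 %


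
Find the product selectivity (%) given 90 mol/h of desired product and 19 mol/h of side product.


Selectivity = desired / (desired + undesired) * 100
Total products = 90 + 19 = 109 mol/h
S = 90 / 109 * 100
= 0.8257 * 100
= 82.57 %

82.57 %


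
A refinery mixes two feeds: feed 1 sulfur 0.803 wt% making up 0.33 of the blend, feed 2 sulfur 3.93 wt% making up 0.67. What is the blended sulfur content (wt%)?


Linear sulfur blending: S_blend = x1*S1 + x2*S2
Contribution 1: 0.33 * 0.803 = 0.26499 wt%
Contribution 2: 0.67 * 3.93 = 2.6331 wt%
S_blend = 0.26499 + 2.6331 = 2.89809

2.89809 wt%


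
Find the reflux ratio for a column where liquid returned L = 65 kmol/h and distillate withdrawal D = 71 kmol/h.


Reflux ratio definition: R = L / D (liquid returned / distillate withdrawn)
L = 65 kmol/h, D = 71 kmol/h
R = 65 / 71 = 0.9155

0.9155


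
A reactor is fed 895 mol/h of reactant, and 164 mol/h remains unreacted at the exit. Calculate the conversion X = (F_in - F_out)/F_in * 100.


X = (F_in - F_out) / F_in * 100
Moles reacted = 895 - 164 = 731
X = 731 / 895 * 100
= 0.8168 * 100
= 81.68 %

81.68 %


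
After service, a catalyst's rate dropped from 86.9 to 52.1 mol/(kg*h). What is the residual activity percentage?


Activity (%) = (rate_used / rate_fresh) * 100
rate_used = 52.1, rate_fresh = 86.9
= (52.1 / 86.9) * 100
= 0.5995 * 100 = 59.95

59.95 %


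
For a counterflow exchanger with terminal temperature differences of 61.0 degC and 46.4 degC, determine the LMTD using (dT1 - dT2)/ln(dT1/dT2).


LMTD = (dT1 - dT2) / ln(dT1/dT2)
= (61.0 - 46.4) / ln(61.0 / 46.4) = 14.6 / 0.273574 = 53.37

53.37 degC


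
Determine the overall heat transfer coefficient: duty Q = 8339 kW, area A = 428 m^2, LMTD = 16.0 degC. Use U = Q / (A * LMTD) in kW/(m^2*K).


From Q = U*A*LMTD, U = Q / (A * LMTD)
U = 8339 / (428 * 16.0) = 8339 / 6848 = 1.218

1.218 kW/(m^2*K)


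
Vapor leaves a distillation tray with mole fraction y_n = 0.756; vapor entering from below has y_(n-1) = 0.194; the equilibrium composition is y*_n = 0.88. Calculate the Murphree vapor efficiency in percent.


Murphree vapor efficiency: EMV = (y_n - y_(n-1)) / (y*_n - y_(n-1)) * 100
EMV = (0.756 - 0.194) / (0.88 - 0.194) * 100 = 0.562 / 0.686 * 100 = 81.92

81.92 %


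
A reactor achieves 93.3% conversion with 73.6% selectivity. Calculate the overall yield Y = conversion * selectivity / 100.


Overall yield = conversion (%) * selectivity (%) / 100
Conversion = 93.3%, Selectivity = 73.6%
Y = 93.3 * 73.6 / 100
= 68.6688 %

68.6688 %


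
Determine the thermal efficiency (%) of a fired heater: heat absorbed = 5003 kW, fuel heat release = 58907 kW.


Furnace efficiency = Q_absorbed / Q_fuel * 100
= 5003 / 58907 * 100 = 8.493

8.493 %


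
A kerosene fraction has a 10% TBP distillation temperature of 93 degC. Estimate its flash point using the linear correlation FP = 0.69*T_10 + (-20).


FP = 0.69 * 93 + (-20) = 44.17

44.17 degC


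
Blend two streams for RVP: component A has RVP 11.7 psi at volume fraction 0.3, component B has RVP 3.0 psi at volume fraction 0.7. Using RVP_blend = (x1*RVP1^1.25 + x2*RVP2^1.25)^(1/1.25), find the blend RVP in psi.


Chevron index: RVP_blend = (sum xi*RVPi^1.25)^(1/1.25)
RVP^1.25 terms: 0.3 * 11.7^1.25 + 0.7 * 3.0^1.25 = 9.25538
RVP_blend = 9.25538^(1/1.25) = 5.931

5.931 psi


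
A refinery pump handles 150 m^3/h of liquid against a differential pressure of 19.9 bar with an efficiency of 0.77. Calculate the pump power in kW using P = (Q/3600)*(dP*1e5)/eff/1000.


Q = 150 / 3600 = 0.0416667 m^3/s
P = 0.0416667 * (19.9 * 1e5) / 0.77 / 1000 = 107.7

107.7 kW


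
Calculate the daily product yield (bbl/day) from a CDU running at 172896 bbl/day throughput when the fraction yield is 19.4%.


Crude throughput = 172896 bbl/day
Fraction yield = 19.4%
yield = throughput * fraction / 100
yield = 172896 * 19.4 / 100 = 33541.824

33541.824 bbl/day


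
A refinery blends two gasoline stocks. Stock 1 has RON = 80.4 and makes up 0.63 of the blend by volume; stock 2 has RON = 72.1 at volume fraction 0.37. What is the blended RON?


Linear blending: RON_blend = sum(vi * RONi)
Contribution 1: 0.63 * 80.4 = 50.652
Contribution 2: 0.37 * 72.1 = 26.677
RON_blend = 50.652 + 26.677 = 77.329

77.329


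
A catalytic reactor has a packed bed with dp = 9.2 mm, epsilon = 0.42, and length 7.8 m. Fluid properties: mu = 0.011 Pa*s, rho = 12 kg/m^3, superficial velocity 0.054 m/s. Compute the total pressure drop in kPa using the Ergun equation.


dp = 9.2 mm = 0.0092 m
Viscous term = 150*0.011*0.054*(1-0.42)^2 / (0.0092^2*0.42^3) = 4779.8
Inertial term = 1.75*12*0.054^2*(1-0.42) / (0.0092*0.42^3) = 52.1074
dP/L = 4779.8 + 52.1074 = 4831.91 Pa/m
dP = 4831.91 * 7.8 / 1000 = 37.69 kPa

37.69 kPa


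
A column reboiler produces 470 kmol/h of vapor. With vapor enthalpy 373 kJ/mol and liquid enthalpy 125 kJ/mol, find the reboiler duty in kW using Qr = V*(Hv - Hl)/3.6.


Qr = 470 * (373 - 125) / 3.6 = 470 * 248 / 3.6 = 32380

32380 kW


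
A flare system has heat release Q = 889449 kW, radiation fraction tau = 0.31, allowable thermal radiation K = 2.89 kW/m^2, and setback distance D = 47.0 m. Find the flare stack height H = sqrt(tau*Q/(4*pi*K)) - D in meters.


tau*Q/(4*pi*K) = 0.31 * 889449 / (4 * pi * 2.89) = 7592.33
sqrt(7592.33) = 87.134
H = 87.134 - 47.0 = 40.13

40.13 m


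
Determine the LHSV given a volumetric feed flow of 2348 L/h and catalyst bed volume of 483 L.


LHSV = volumetric feed rate / catalyst volume
= 2348 L/h / 483 L
= 4.861 h^-1

4.861 h^-1


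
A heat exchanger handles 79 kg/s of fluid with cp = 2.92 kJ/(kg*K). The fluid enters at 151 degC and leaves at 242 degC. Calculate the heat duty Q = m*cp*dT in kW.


Q = m_dot * cp * delta_T
delta_T = 242 - 151 = 91 K
Q = 79 * 2.92 * 91
= 230.68 * 91
= 20991.88 kW

20991.88 kW


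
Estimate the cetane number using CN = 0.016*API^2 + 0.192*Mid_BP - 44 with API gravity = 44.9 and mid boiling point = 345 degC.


CN = 0.016 * 44.9^2 + 0.192 * 345 - 44
CN = 32.25616 + 66.24 - 44 = 54.49616

54.49616


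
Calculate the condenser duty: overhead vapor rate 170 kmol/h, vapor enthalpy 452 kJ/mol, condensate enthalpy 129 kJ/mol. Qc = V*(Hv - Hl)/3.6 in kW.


Qc = 170 * (452 - 129) / 3.6 = 170 * 323 / 3.6 = 15250

15250 kW


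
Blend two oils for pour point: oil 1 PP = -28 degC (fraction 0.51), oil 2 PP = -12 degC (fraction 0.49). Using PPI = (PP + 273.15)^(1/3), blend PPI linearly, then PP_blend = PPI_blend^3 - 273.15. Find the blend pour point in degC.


PPI_1 = (-28 + 273.15)^(1/3) = 6.258601
PPI_2 = (-12 + 273.15)^(1/3) = 6.391901
PPI_blend = 0.51 * 6.258601 + 0.49 * 6.391901 = 6.323918
PP_blend = 6.323918^3 - 273.15 = 252.9057 - 273.15 = -20.24

-20.24 degC


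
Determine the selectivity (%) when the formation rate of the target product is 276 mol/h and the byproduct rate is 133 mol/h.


Selectivity = desired / (desired + undesired) * 100
Total products = 276 + 133 = 409 mol/h
S = 276 / 409 * 100
= 0.6748 * 100
= 67.48 %

67.48 %


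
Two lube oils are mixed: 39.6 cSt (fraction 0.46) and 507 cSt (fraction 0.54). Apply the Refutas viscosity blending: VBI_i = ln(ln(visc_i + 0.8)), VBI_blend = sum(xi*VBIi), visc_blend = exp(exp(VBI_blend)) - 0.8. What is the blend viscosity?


Refutas method: VBN_i = 14.534*ln(ln(visc_i + 0.8)) + 10.975, blended linearly by mass fraction; since VBN is linear in VBI_i = ln(ln(visc_i + 0.8)) and the fractions sum to 1, blend VBI directly: visc = exp(exp(VBI_blend)) - 0.8
VBI_1 = ln(ln(39.6 + 0.8)) = 1.30802
VBI_2 = ln(ln(507 + 0.8)) = 1.82939
VBI_blend = 0.46 * 1.30802 + 0.54 * 1.82939 = 1.58956
visc_blend = exp(exp(1.58956)) - 0.8 = 133.7

133.7 cSt


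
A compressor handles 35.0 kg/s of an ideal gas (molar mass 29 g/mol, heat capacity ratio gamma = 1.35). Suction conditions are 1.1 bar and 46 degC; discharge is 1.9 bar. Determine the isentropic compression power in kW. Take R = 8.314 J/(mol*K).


Isentropic work: W = m*(gamma/(gamma-1))*(R*T1/MW)*((P2/P1)^((gamma-1)/gamma) - 1)
T1 = 46 + 273.15 = 319.15 K
Pressure ratio = 1.9 / 1.1 = 1.72727
Exponent = (1.35 - 1)/1.35 = 0.259259
(P2/P1)^exp - 1 = 1.72727^0.259259 - 1 = 0.152226
W = 35.0 * 1.35 / 0.35 * 8.314 * 319.15 / 29 * 0.152226 = 1880

1880 kW


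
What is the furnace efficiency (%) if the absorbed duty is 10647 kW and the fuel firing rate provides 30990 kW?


Furnace efficiency = Q_absorbed / Q_fuel * 100
= 10647 / 30990 * 100 = 34.36

34.36 %


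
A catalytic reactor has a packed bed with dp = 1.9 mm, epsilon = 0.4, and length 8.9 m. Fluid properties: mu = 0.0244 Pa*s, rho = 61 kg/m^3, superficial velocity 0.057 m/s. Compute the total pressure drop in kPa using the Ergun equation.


dp = 1.9 mm = 0.0019 m
Viscous term = 150*0.0244*0.057*(1-0.4)^2 / (0.0019^2*0.4^3) = 325066
Inertial term = 1.75*61*0.057^2*(1-0.4) / (0.0019*0.4^3) = 1711.34
dP/L = 325066 + 1711.34 = 326777 Pa/m
dP = 326777 * 8.9 / 1000 = 2908 kPa

2908 kPa


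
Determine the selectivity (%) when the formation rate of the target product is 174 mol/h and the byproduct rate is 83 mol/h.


Selectivity = desired / (desired + undesired) * 100
Total products = 174 + 83 = 257 mol/h
S = 174 / 257 * 100
= 0.6770 * 100
= 67.70 %

67.70 %


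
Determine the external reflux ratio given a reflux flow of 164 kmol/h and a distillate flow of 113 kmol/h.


Reflux ratio definition: R = L / D (liquid returned / distillate withdrawn)
L = 164 kmol/h, D = 113 kmol/h
R = 164 / 113 = 1.451

1.451


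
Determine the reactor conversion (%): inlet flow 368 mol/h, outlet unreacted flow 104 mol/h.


X = (F_in - F_out) / F_in * 100
Moles reacted = 368 - 104 = 264
X = 264 / 368 * 100
= 0.7174 * 100
= 71.74 %

71.74 %


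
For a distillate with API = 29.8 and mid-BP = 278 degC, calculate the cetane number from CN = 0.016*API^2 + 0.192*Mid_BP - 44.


CN = 0.016 * 29.8^2 + 0.192 * 278 - 44
CN = 14.20864 + 53.376 - 44 = 23.58464

23.58464


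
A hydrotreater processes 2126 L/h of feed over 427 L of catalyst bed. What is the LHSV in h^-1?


LHSV = volumetric feed rate / catalyst volume
= 2126 L/h / 427 L
= 4.979 h^-1

4.979 h^-1


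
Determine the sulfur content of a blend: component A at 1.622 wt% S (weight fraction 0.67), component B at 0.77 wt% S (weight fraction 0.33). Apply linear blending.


Linear sulfur blending: S_blend = x1*S1 + x2*S2
Contribution 1: 0.67 * 1.622 = 1.08674 wt%
Contribution 2: 0.33 * 0.77 = 0.2541 wt%
S_blend = 1.08674 + 0.2541 = 1.34084

1.34084 wt%


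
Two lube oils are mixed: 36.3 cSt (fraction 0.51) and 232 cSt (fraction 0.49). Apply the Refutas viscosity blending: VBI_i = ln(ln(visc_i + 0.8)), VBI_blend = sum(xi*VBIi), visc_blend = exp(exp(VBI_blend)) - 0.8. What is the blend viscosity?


Refutas method: VBN_i = 14.534*ln(ln(visc_i + 0.8)) + 10.975, blended linearly by mass fraction; since VBN is linear in VBI_i = ln(ln(visc_i + 0.8)) and the fractions sum to 1, blend VBI directly: visc = exp(exp(VBI_blend)) - 0.8
VBI_1 = ln(ln(36.3 + 0.8)) = 1.28471
VBI_2 = ln(ln(232 + 0.8)) = 1.69565
VBI_blend = 0.51 * 1.28471 + 0.49 * 1.69565 = 1.48607
visc_blend = exp(exp(1.48607)) - 0.8 = 82.27

82.27 cSt


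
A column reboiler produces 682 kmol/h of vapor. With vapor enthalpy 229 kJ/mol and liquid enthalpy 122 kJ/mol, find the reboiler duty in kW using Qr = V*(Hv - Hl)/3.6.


Qr = 682 * (229 - 122) / 3.6 = 682 * 107 / 3.6 = 20270

20270 kW


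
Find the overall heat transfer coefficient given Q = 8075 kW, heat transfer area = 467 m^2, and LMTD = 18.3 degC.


From Q = U*A*LMTD, U = Q / (A * LMTD)
U = 8075 / (467 * 18.3) = 8075 / 8546.1 = 0.9449

0.9449 kW/(m^2*K)


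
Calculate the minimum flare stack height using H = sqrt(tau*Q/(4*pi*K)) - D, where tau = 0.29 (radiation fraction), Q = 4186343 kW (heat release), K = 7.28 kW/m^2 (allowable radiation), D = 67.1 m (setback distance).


tau*Q/(4*pi*K) = 0.29 * 4186343 / (4 * pi * 7.28) = 13270.6
sqrt(13270.6) = 115.198
H = 115.198 - 67.1 = 48.10

48.10 m


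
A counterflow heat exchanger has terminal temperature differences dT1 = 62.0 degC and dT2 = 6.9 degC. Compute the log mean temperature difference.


LMTD = (dT1 - dT2) / ln(dT1/dT2)
= (62.0 - 6.9) / ln(62.0 / 6.9) = 55.1 / 2.19561 = 25.10

25.10 degC


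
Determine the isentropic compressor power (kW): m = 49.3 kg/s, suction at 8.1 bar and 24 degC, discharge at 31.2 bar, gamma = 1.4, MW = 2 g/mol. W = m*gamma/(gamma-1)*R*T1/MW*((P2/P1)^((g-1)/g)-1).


Isentropic work: W = m*(gamma/(gamma-1))*(R*T1/MW)*((P2/P1)^((gamma-1)/gamma) - 1)
T1 = 24 + 273.15 = 297.15 K
Pressure ratio = 31.2 / 8.1 = 3.85185
Exponent = (1.4 - 1)/1.4 = 0.285714
(P2/P1)^exp - 1 = 3.85185^0.285714 - 1 = 0.470056
W = 49.3 * 1.4 / 0.4 * 8.314 * 297.15 / 2 * 0.470056 = 100200

100200 kW


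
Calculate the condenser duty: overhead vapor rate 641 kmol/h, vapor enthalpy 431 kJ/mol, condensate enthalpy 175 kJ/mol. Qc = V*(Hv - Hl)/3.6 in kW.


Qc = 641 * (431 - 175) / 3.6 = 641 * 256 / 3.6 = 45580

45580 kW


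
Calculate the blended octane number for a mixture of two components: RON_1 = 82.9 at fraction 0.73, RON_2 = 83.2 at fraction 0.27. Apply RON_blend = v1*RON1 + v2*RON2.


Linear blending: RON_blend = sum(vi * RONi)
Contribution 1: 0.73 * 82.9 = 60.517
Contribution 2: 0.27 * 83.2 = 22.464
RON_blend = 60.517 + 22.464 = 82.981

82.981


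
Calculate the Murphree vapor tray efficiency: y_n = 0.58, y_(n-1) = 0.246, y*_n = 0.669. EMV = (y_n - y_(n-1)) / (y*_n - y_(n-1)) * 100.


Murphree vapor efficiency: EMV = (y_n - y_(n-1)) / (y*_n - y_(n-1)) * 100
EMV = (0.58 - 0.246) / (0.669 - 0.246) * 100 = 0.334 / 0.423 * 100 = 78.96

78.96 %


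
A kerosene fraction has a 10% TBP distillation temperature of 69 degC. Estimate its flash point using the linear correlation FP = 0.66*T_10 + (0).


FP = 0.66 * 69 + (0) = 45.54

45.54 degC


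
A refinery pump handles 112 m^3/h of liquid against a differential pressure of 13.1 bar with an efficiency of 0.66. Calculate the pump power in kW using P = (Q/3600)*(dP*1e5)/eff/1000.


Q = 112 / 3600 = 0.0311111 m^3/s
P = 0.0311111 * (13.1 * 1e5) / 0.66 / 1000 = 61.75

61.75 kW


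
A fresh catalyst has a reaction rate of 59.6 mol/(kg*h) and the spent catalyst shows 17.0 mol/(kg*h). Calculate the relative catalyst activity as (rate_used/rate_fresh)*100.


Activity (%) = (rate_used / rate_fresh) * 100
rate_used = 17.0, rate_fresh = 59.6
= (17.0 / 59.6) * 100
= 0.2852 * 100 = 28.52

28.52 %


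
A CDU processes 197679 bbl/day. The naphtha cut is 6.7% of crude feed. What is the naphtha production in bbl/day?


Crude throughput = 197679 bbl/day
Fraction yield = 6.7%
yield = throughput * fraction / 100
yield = 197679 * 6.7 / 100 = 13244.493

13244.493 bbl/day


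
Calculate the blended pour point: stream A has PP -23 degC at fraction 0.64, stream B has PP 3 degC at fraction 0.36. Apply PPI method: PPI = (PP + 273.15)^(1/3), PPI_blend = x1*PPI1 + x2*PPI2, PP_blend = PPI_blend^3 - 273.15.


PPI_1 = (-23 + 273.15)^(1/3) = 6.300865
PPI_2 = (3 + 273.15)^(1/3) = 6.512009
PPI_blend = 0.64 * 6.300865 + 0.36 * 6.512009 = 6.376877
PP_blend = 6.376877^3 - 273.15 = 259.3129 - 273.15 = -13.84

-13.84 degC


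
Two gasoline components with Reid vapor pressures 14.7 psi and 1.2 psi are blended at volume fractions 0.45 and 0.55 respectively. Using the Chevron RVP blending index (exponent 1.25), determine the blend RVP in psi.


Chevron index: RVP_blend = (sum xi*RVPi^1.25)^(1/1.25)
RVP^1.25 terms: 0.45 * 14.7^1.25 + 0.55 * 1.2^1.25 = 13.6434
RVP_blend = 13.6434^(1/1.25) = 8.090

8.090 psi


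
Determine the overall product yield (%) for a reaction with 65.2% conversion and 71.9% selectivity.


Overall yield = conversion (%) * selectivity (%) / 100
Conversion = 65.2%, Selectivity = 71.9%
Y = 65.2 * 71.9 / 100
= 46.8788 %

46.8788 %


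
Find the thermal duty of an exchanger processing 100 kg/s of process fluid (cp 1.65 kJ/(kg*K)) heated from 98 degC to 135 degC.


Q = m_dot * cp * delta_T
delta_T = 135 - 98 = 37 K
Q = 100 * 1.65 * 37
= 165 * 37
= 6105 kW

6105 kW


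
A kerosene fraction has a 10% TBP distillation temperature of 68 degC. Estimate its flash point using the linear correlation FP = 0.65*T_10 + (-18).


FP = 0.65 * 68 + (-18) = 26.2

26.2 degC


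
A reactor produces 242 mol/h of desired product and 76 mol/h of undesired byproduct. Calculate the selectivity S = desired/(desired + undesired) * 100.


Selectivity = desired / (desired + undesired) * 100
Total products = 242 + 76 = 318 mol/h
S = 242 / 318 * 100
= 0.7610 * 100
= 76.10 %

76.10 %


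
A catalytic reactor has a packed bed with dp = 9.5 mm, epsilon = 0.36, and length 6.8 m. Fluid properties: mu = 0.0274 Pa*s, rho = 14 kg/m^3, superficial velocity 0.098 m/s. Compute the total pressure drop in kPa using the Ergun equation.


dp = 9.5 mm = 0.0095 m
Viscous term = 150*0.0274*0.098*(1-0.36)^2 / (0.0095^2*0.36^3) = 39180.8
Inertial term = 1.75*14*0.098^2*(1-0.36) / (0.0095*0.36^3) = 339.756
dP/L = 39180.8 + 339.756 = 39520.6 Pa/m
dP = 39520.6 * 6.8 / 1000 = 268.7 kPa

268.7 kPa


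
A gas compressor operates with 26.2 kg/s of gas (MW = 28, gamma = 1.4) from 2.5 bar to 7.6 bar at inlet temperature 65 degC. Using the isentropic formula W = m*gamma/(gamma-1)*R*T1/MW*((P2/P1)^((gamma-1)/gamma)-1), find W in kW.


Isentropic work: W = m*(gamma/(gamma-1))*(R*T1/MW)*((P2/P1)^((gamma-1)/gamma) - 1)
T1 = 65 + 273.15 = 338.15 K
Pressure ratio = 7.6 / 2.5 = 3.04
Exponent = (1.4 - 1)/1.4 = 0.285714
(P2/P1)^exp - 1 = 3.04^0.285714 - 1 = 0.373927
W = 26.2 * 1.4 / 0.4 * 8.314 * 338.15 / 28 * 0.373927 = 3443

3443 kW


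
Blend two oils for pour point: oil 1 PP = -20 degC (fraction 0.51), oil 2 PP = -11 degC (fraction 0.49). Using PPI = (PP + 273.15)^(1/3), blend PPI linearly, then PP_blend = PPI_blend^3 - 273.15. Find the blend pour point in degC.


PPI_1 = (-20 + 273.15)^(1/3) = 6.325953
PPI_2 = (-11 + 273.15)^(1/3) = 6.400049
PPI_blend = 0.51 * 6.325953 + 0.49 * 6.400049 = 6.36226
PP_blend = 6.36226^3 - 273.15 = 257.5338 - 273.15 = -15.62

-15.62 degC


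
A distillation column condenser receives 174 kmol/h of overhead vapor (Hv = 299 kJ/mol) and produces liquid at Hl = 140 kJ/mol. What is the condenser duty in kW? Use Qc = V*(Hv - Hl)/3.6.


Qc = 174 * (299 - 140) / 3.6 = 174 * 159 / 3.6 = 7685

7685 kW


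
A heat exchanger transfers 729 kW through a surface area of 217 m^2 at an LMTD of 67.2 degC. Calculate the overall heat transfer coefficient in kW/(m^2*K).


From Q = U*A*LMTD, U = Q / (A * LMTD)
U = 729 / (217 * 67.2) = 729 / 14582.4 = 0.04999

0.04999 kW/(m^2*K)


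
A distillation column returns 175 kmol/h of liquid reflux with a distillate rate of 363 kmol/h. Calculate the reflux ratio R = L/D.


Reflux ratio definition: R = L / D (liquid returned / distillate withdrawn)
L = 175 kmol/h, D = 363 kmol/h
R = 175 / 363 = 0.4821

0.4821


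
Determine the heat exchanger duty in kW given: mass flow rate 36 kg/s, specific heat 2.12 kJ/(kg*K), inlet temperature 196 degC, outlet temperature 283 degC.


Q = m_dot * cp * delta_T
delta_T = 283 - 196 = 87 K
Q = 36 * 2.12 * 87
= 76.32 * 87
= 6639.84 kW

6639.84 kW


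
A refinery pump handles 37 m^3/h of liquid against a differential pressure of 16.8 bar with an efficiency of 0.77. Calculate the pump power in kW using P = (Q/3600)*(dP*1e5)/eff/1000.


Q = 37 / 3600 = 0.0102778 m^3/s
P = 0.0102778 * (16.8 * 1e5) / 0.77 / 1000 = 22.42

22.42 kW


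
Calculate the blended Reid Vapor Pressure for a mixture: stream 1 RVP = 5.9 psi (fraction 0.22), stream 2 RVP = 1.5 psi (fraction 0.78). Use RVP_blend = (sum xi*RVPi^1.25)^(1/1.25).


Chevron index: RVP_blend = (sum xi*RVPi^1.25)^(1/1.25)
RVP^1.25 terms: 0.22 * 5.9^1.25 + 0.78 * 1.5^1.25 = 3.31778
RVP_blend = 3.31778^(1/1.25) = 2.610

2.610 psi


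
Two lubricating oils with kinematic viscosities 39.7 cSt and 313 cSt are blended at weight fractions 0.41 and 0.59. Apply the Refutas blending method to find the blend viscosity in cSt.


Refutas method: VBN_i = 14.534*ln(ln(visc_i + 0.8)) + 10.975, blended linearly by mass fraction; since VBN is linear in VBI_i = ln(ln(visc_i + 0.8)) and the fractions sum to 1, blend VBI directly: visc = exp(exp(VBI_blend)) - 0.8
VBI_1 = ln(ln(39.7 + 0.8)) = 1.30868
VBI_2 = ln(ln(313 + 0.8)) = 1.74898
VBI_blend = 0.41 * 1.30868 + 0.59 * 1.74898 = 1.56846
visc_blend = exp(exp(1.56846)) - 0.8 = 120.6

120.6 cSt


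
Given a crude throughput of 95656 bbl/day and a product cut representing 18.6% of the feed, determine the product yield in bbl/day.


Crude throughput = 95656 bbl/day
Fraction yield = 18.6%
yield = throughput * fraction / 100
yield = 95656 * 18.6 / 100 = 17792.016

17792.016 bbl/day


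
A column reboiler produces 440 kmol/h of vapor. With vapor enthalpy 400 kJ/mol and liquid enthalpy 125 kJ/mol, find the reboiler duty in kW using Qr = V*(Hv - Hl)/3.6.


Qr = 440 * (400 - 125) / 3.6 = 440 * 275 / 3.6 = 33610

33610 kW


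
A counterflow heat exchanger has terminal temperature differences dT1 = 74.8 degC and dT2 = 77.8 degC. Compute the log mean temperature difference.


LMTD = (dT1 - dT2) / ln(dT1/dT2)
= (74.8 - 77.8) / ln(74.8 / 77.8) = -3 / -0.0393235 = 76.29

76.29 degC


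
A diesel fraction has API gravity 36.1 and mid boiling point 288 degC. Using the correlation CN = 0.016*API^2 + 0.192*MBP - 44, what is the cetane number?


CN = 0.016 * 36.1^2 + 0.192 * 288 - 44
CN = 20.85136 + 55.296 - 44 = 32.14736

32.14736


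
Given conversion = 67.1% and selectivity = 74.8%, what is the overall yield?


Overall yield = conversion (%) * selectivity (%) / 100
Conversion = 67.1%, Selectivity = 74.8%
Y = 67.1 * 74.8 / 100
= 50.1908 %

50.1908 %


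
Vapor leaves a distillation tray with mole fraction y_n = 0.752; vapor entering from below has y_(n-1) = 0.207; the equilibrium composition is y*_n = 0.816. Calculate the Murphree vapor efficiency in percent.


Murphree vapor efficiency: EMV = (y_n - y_(n-1)) / (y*_n - y_(n-1)) * 100
EMV = (0.752 - 0.207) / (0.816 - 0.207) * 100 = 0.545 / 0.609 * 100 = 89.49

89.49 %


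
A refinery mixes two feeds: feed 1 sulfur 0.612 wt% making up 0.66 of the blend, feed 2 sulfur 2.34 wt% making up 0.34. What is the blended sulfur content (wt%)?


Linear sulfur blending: S_blend = x1*S1 + x2*S2
Contribution 1: 0.66 * 0.612 = 0.40392 wt%
Contribution 2: 0.34 * 2.34 = 0.7956 wt%
S_blend = 0.40392 + 0.7956 = 1.19952

1.19952 wt%


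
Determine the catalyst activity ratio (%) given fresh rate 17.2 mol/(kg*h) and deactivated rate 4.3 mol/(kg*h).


Activity (%) = (rate_used / rate_fresh) * 100
rate_used = 4.3, rate_fresh = 17.2
= (4.3 / 17.2) * 100
= 0.2500 * 100 = 25.00

25.00 %


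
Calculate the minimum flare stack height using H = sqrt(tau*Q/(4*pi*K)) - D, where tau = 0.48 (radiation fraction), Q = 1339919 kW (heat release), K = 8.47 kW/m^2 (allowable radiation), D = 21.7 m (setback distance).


tau*Q/(4*pi*K) = 0.48 * 1339919 / (4 * pi * 8.47) = 6042.64
sqrt(6042.64) = 77.7344
H = 77.7344 - 21.7 = 56.03

56.03 m


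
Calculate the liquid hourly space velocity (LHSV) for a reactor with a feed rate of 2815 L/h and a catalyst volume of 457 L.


LHSV = volumetric feed rate / catalyst volume
= 2815 L/h / 457 L
= 6.160 h^-1

6.160 h^-1


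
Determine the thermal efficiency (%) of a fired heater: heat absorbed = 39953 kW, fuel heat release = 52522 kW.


Furnace efficiency = Q_absorbed / Q_fuel * 100
= 39953 / 52522 * 100 = 76.07

76.07 %


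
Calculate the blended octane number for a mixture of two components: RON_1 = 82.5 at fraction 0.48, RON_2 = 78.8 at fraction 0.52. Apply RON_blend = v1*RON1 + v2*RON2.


Linear blending: RON_blend = sum(vi * RONi)
Contribution 1: 0.48 * 82.5 = 39.6
Contribution 2: 0.52 * 78.8 = 40.976
RON_blend = 39.6 + 40.976 = 80.576

80.576


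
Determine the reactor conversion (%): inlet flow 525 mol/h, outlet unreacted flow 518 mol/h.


X = (F_in - F_out) / F_in * 100
Moles reacted = 525 - 518 = 7
X = 7 / 525 * 100
= 0.01333 * 100
= 1.333 %

1.333 %


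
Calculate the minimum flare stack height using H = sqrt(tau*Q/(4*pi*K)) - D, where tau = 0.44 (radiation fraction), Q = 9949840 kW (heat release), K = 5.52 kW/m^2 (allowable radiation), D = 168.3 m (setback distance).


tau*Q/(4*pi*K) = 0.44 * 9949840 / (4 * pi * 5.52) = 63113.1
sqrt(63113.1) = 251.223
H = 251.223 - 168.3 = 82.92

82.92 m


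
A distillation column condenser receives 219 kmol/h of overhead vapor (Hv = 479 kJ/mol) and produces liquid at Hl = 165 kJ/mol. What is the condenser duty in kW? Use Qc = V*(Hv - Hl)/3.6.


Qc = 219 * (479 - 165) / 3.6 = 219 * 314 / 3.6 = 19100

19100 kW


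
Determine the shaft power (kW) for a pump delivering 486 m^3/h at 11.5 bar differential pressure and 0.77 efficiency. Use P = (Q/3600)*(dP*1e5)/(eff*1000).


Q = 486 / 3600 = 0.135 m^3/s
P = 0.135 * (11.5 * 1e5) / 0.77 / 1000 = 201.6

201.6 kW
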